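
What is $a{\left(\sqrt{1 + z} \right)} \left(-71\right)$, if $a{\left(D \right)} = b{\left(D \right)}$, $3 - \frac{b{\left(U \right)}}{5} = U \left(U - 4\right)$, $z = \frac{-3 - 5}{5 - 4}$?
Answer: $-3550 - 1420 i \sqrt{7} \approx -3550.0 - 3757.0 i$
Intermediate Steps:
$z = -8$ ($z = - \frac{8}{1} = \left(-8\right) 1 = -8$)
$b{\left(U \right)} = 15 - 5 U \left(-4 + U\right)$ ($b{\left(U \right)} = 15 - 5 U \left(U - 4\right) = 15 - 5 U \left(-4 + U\right)$)
$a{\left(D \right)} = 15 - 5 D^{2} + 20 D$
$a{\left(\sqrt{1 + z} \right)} \left(-71\right) = \left(15 - 5 \left(\sqrt{1 - 8}\right)^{2} + 20 \sqrt{1 - 8}\right) \left(-71\right) = \left(15 - 5 \left(\sqrt{-7}\right)^{2} + 20 \sqrt{-7}\right) \left(-71\right) = \left(15 - 5 \left(i \sqrt{7}\right)^{2} + 20 i \sqrt{7}\right) \left(-71\right) = \left(15 - -35 + 20 i \sqrt{7}\right) \left(-71\right) = \left(15 + 35 + 20 i \sqrt{7}\right) \left(-71\right) = \left(50 + 20 i \sqrt{7}\right) \left(-71\right) = -3550 - 1420 i \sqrt{7}$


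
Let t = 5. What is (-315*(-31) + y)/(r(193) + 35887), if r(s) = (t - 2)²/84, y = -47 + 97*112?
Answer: 576296/1004839 ≈ 0.57352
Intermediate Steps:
y = 10817 (y = -47 + 10864 = 10817)
r(s) = 3/28 (r(s) = (5 - 2)²/84 = 3²*(1/84) = 9*(1/84) = 3/28)
(-315*(-31) + y)/(r(193) + 35887) = (-315*(-31) + 10817)/(3/28 + 35887) = (9765 + 10817)/(1004839/28) = 20582*(28/1004839) = 576296/1004839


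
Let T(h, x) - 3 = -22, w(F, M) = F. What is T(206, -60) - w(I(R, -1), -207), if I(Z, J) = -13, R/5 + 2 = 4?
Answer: -6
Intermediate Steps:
R = 10 (R = -10 + 5*4 = -10 + 20 = 10)
T(h, x) = -19 (T(h, x) = 3 - 22 = -19)
T(206, -60) - w(I(R, -1), -207) = -19 - 1*(-13) = -19 + 13 = -6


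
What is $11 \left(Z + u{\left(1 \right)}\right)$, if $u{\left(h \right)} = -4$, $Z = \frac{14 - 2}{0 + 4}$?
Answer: $-11$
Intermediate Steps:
$Z = 3$ ($Z = \frac{12}{4} = 12 \cdot \frac{1}{4} = 3$)
$11 \left(Z + u{\left(1 \right)}\right) = 11 \left(3 - 4\right) = 11 \left(-1\right) = -11$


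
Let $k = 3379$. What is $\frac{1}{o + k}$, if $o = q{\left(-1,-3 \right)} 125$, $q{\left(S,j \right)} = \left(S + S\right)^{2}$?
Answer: $\frac{1}{3879} \approx 0.0002578$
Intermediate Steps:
$q{\left(S,j \right)} = 4 S^{2}$ ($q{\left(S,j \right)} = \left(2 S\right)^{2} = 4 S^{2}$)
$o = 500$ ($o = 4 \left(-1\right)^{2} \cdot 125 = 4 \cdot 1 \cdot 125 = 4 \cdot 125 = 500$)
$\frac{1}{o + k} = \frac{1}{500 + 3379} = \frac{1}{3879}$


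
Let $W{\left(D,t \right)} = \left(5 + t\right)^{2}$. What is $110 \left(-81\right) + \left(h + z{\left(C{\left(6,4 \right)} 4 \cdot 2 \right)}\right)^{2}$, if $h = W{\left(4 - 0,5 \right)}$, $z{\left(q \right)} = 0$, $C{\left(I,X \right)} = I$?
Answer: $1090$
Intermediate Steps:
$h = 100$ ($h = \left(5 + 5\right)^{2} = 10^{2} = 100$)
$110 \left(-81\right) + \left(h + z{\left(C{\left(6,4 \right)} 4 \cdot 2 \right)}\right)^{2} = 110 \left(-81\right) + \left(100 + 0\right)^{2} = -8910 + 100^{2} = -8910 + 10000 = 1090$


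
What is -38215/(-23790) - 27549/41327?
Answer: 14214163/15125682 ≈ 0.93974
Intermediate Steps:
-38215/(-23790) - 27549/41327 = -38215*(-1/23790) - 27549*1/41327 = 7643/4758 - 27549/41327 = 14214163/15125682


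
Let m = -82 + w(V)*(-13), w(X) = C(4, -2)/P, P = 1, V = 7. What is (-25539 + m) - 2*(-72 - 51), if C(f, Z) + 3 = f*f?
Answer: -25544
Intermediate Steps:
C(f, Z) = -3 + f² (C(f, Z) = -3 + f*f = -3 + f²)
w(X) = 13 (w(X) = (-3 + 4²)/1 = (-3 + 16)*1 = 13*1 = 13)
m = -251 (m = -82 + 13*(-13) = -82 - 169 = -251)
(-25539 + m) - 2*(-72 - 51) = (-25539 - 251) - 2*(-72 - 51) = -25790 - 2*(-123) = -25790 + 246 = -25544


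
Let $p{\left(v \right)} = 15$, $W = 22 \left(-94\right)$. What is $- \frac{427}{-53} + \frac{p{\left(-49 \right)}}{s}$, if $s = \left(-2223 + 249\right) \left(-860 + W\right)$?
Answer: $\frac{822668713}{102111072} \approx 8.0566$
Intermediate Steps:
$W = -2068$
$s = 5779872$ ($s = \left(-2223 + 249\right) \left(-860 - 2068\right) = \left(-1974\right) \left(-2928\right) = 5779872$)
$- \frac{427}{-53} + \frac{p{\left(-49 \right)}}{s} = - \frac{427}{-53} + \frac{15}{5779872} = \left(-427\right) \left(- \frac{1}{53}\right) + 15 \cdot \frac{1}{5779872} = \frac{427}{53} + \frac{5}{1926624} = \frac{822668713}{102111072}$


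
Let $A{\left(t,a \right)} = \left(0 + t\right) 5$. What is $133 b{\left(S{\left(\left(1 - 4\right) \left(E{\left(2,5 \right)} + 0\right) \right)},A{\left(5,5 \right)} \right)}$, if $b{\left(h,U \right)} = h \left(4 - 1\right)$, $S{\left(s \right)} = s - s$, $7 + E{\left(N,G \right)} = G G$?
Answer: $0$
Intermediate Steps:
$E{\left(N,G \right)} = -7 + G^{2}$ ($E{\left(N,G \right)} = -7 + G G = -7 + G^{2}$)
$A{\left(t,a \right)} = 5 t$ ($A{\left(t,a \right)} = t 5 = 5 t$)
$S{\left(s \right)} = 0$
$b{\left(h,U \right)} = 3 h$ ($b{\left(h,U \right)} = h \left(4 - 1\right) = h 3 = 3 h$)
$133 b{\left(S{\left(\left(1 - 4\right) \left(E{\left(2,5 \right)} + 0\right) \right)},A{\left(5,5 \right)} \right)} = 133 \cdot 3 \cdot 0 = 133 \cdot 0 = 0$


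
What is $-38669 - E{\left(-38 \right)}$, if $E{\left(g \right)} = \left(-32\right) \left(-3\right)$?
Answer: $-38765$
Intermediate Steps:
$E{\left(g \right)} = 96$
$-38669 - E{\left(-38 \right)} = -38669 - 96 = -38765$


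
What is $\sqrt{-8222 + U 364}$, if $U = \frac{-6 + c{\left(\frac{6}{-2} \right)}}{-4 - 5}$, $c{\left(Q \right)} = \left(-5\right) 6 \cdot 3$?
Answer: $\frac{i \sqrt{39054}}{3} \approx 65.874 i$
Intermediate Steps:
$c{\left(Q \right)} = -90$ ($c{\left(Q \right)} = \left(-30\right) 3 = -90$)
$U = \frac{32}{3}$ ($U = \frac{-6 - 90}{-4 - 5} = - \frac{96}{-9} = \left(-96\right) \left(- \frac{1}{9}\right) = \frac{32}{3} \approx 10.667$)
$\sqrt{-8222 + U 364} = \sqrt{-8222 + \frac{32}{3} \cdot 364} = \sqrt{-8222 + \frac{11648}{3}} = \sqrt{- \frac{13018}{3}} = \frac{i \sqrt{39054}}{3}$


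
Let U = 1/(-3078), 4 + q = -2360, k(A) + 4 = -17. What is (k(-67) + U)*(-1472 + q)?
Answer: 123977602/1539 ≈ 80557.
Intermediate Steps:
k(A) = -21 (k(A) = -4 - 17 = -21)
q = -2364 (q = -4 - 2360 = -2364)
U = -1/3078 ≈ -0.00032489
(k(-67) + U)*(-1472 + q) = (-21 - 1/3078)*(-1472 - 2364) = -64639/3078*(-3836) = 123977602/1539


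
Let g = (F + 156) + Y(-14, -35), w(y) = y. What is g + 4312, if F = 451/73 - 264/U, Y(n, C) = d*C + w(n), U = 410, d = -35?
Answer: 85069054/14965 ≈ 5684.5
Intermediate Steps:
Y(n, C) = n - 35*C (Y(n, C) = -35*C + n = n - 35*C)
F = 82819/14965 (F = 451/73 - 264/410 = 451*(1/73) - 264*1/410 = 451/73 - 132/205 = 82819/14965 ≈ 5.5342)
g = 20539974/14965 (g = (82819/14965 + 156) + (-14 - 35*(-35)) = 2417359/14965 + (-14 + 1225) = 2417359/14965 + 1211 = 20539974/14965 ≈ 1372.5)
g + 4312 = 20539974/14965 + 4312 = 85069054/14965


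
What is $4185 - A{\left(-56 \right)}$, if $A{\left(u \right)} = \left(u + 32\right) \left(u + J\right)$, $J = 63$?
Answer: $4353$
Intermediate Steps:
$A{\left(u \right)} = \left(32 + u\right) \left(63 + u\right)$ ($A{\left(u \right)} = \left(u + 32\right) \left(u + 63\right) = \left(32 + u\right) \left(63 + u\right)$)
$4185 - A{\left(-56 \right)} = 4185 - \left(2016 + \left(-56\right)^{2} + 95 \left(-56\right)\right) = 4185 - \left(2016 + 3136 - 5320\right) = 4185 - -168 = 4185 + 168 = 4353$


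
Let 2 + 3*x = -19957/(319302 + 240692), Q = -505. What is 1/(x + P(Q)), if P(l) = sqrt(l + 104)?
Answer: -1915087080990/1133057622252949 - 2822339520324*I*sqrt(401)/1133057622252949 ≈ -0.0016902 - 0.04988*I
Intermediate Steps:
P(l) = sqrt(104 + l)
x = -1139945/1679982 (x = -2/3 + (-19957/(319302 + 240692))/3 = -2/3 + (-19957/559994)/3 = -2/3 + (-19957*1/559994)/3 = -2/3 + (1/3)*(-19957/559994) = -2/3 - 19957/1679982 = -1139945/1679982 ≈ -0.67855)
1/(x + P(Q)) = 1/(-1139945/1679982 + sqrt(104 - 505)) = 1/(-1139945/1679982 + sqrt(-401)) = 1/(-1139945/1679982 + I*sqrt(401))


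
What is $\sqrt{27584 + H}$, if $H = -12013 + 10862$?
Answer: $3 \sqrt{2937} \approx 162.58$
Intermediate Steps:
$H = -1151$
$\sqrt{27584 + H} = \sqrt{27584 - 1151} = \sqrt{26433} = 3 \sqrt{2937}$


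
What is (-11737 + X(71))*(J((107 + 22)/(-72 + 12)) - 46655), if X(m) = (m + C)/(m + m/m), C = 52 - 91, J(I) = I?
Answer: 98566961947/180 ≈ 5.4759e+8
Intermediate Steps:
C = -39
X(m) = (-39 + m)/(1 + m) (X(m) = (m - 39)/(m + m/m) = (-39 + m)/(m + 1) = (-39 + m)/(1 + m))
(-11737 + X(71))*(J((107 + 22)/(-72 + 12)) - 46655) = (-11737 + (-39 + 71)/(1 + 71))*((107 + 22)/(-72 + 12) - 46655) = (-11737 + 32/72)*(129/(-60) - 46655) = (-11737 + (1/72)*32)*(129*(-1/60) - 46655) = (-11737 + 4/9)*(-43/20 - 46655) = -105629/9*(-933143/20) = 98566961947/180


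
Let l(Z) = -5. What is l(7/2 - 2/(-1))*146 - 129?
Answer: -859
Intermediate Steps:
l(7/2 - 2/(-1))*146 - 129 = -5*146 - 129 = -730 - 129 = -859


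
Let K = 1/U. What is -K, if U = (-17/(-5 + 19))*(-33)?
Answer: -14/561 ≈ -0.024955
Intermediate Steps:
U = 561/14 (U = (-17/14)*(-33) = ((1/14)*(-17))*(-33) = -17/14*(-33) = 561/14 ≈ 40.071)
K = 14/561 (K = 1/(561/14) = 14/561 ≈ 0.024955)
-K = -1*14/561 = -14/561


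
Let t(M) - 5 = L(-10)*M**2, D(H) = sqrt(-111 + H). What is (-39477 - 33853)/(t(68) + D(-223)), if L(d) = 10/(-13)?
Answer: 44018165750/2132187071 + 12392770*I*sqrt(334)/2132187071 ≈ 20.645 + 0.10622*I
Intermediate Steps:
L(d) = -10/13 (L(d) = 10*(-1/13) = -10/13)
t(M) = 5 - 10*M**2/13
(-39477 - 33853)/(t(68) + D(-223)) = (-39477 - 33853)/((5 - 10/13*68**2) + sqrt(-111 - 223)) = -73330/((5 - 10/13*4624) + sqrt(-334)) = -73330/((5 - 46240/13) + I*sqrt(334)) = -73330/(-46175/13 + I*sqrt(334))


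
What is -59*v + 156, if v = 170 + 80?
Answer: -14594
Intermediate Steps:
v = 250
-59*v + 156 = -59*250 + 156 = -14750 + 156 = -14594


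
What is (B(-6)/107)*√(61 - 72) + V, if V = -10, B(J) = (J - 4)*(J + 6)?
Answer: -10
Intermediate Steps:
B(J) = (-4 + J)*(6 + J)
(B(-6)/107)*√(61 - 72) + V = ((-24 + (-6)² + 2*(-6))/107)*√(61 - 72) - 10 = ((-24 + 36 - 12)*(1/107))*√(-11) - 10 = (0*(1/107))*(I*√11) - 10 = 0*(I*√11) - 10 = 0 - 10 = -10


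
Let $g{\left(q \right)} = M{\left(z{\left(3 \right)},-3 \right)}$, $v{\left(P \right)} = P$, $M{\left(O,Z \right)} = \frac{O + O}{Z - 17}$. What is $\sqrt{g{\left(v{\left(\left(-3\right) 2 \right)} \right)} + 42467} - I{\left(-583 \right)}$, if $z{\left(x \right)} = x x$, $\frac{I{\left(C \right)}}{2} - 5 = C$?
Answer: $1156 + \frac{\sqrt{4246610}}{10} \approx 1362.1$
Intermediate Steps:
$I{\left(C \right)} = 10 + 2 C$
$z{\left(x \right)} = x^{2}$
$M{\left(O,Z \right)} = \frac{2 O}{-17 + Z}$
$g{\left(q \right)} = - \frac{9}{10}$ ($g{\left(q \right)} = \frac{2 \cdot 3^{2}}{-17 - 3} = 2 \cdot 9 \frac{1}{-20} = 2 \cdot 9 \left(- \frac{1}{20}\right) = - \frac{9}{10}$)
$\sqrt{g{\left(v{\left(\left(-3\right) 2 \right)} \right)} + 42467} - I{\left(-583 \right)} = \sqrt{- \frac{9}{10} + 42467} - \left(10 + 2 \left(-583\right)\right) = \sqrt{\frac{424661}{10}} - \left(10 - 1166\right) = \frac{\sqrt{4246610}}{10} - -1156 = \frac{\sqrt{4246610}}{10} + 1156 = 1156 + \frac{\sqrt{4246610}}{10}$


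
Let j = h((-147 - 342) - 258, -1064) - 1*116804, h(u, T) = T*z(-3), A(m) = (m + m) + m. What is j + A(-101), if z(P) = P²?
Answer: -126683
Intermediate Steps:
A(m) = 3*m (A(m) = 2*m + m = 3*m)
h(u, T) = 9*T (h(u, T) = T*(-3)² = T*9 = 9*T)
j = -126380 (j = 9*(-1064) - 1*116804 = -9576 - 116804 = -126380)
j + A(-101) = -126380 + 3*(-101) = -126380 - 303 = -126683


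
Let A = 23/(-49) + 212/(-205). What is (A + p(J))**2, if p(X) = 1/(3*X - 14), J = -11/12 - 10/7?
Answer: 84215989163329/35005031415025 ≈ 2.4058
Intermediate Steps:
J = -197/84 (J = -11*1/12 - 10*1/7 = -11/12 - 10/7 = -197/84 ≈ -2.3452)
A = -15103/10045 (A = 23*(-1/49) + 212*(-1/205) = -23/49 - 212/205 = -15103/10045 ≈ -1.5035)
p(X) = 1/(-14 + 3*X)
(A + p(J))**2 = (-15103/10045 + 1/(-14 + 3*(-197/84)))**2 = (-15103/10045 + 1/(-14 - 197/28))**2 = (-15103/10045 + 1/(-589/28))**2 = (-15103/10045 - 28/589)**2 = (-9176927/5916505)**2 = 84215989163329/35005031415025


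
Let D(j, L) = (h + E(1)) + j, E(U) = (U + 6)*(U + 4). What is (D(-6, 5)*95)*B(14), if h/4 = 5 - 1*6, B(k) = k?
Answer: 33250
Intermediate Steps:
E(U) = (4 + U)*(6 + U) (E(U) = (6 + U)*(4 + U) = (4 + U)*(6 + U))
h = -4 (h = 4*(5 - 1*6) = 4*(5 - 6) = 4*(-1) = -4)
D(j, L) = 31 + j (D(j, L) = (-4 + (24 + 1² + 10*1)) + j = (-4 + (24 + 1 + 10)) + j = (-4 + 35) + j = 31 + j)
(D(-6, 5)*95)*B(14) = ((31 - 6)*95)*14 = (25*95)*14 = 2375*14 = 33250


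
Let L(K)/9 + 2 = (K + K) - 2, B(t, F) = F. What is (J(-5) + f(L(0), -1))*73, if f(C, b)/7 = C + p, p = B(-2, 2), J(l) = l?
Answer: -17739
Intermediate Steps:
L(K) = -36 + 18*K (L(K) = -18 + 9*((K + K) - 2) = -18 + 9*(2*K - 2) = -18 + 9*(-2 + 2*K) = -18 + (-18 + 18*K) = -36 + 18*K)
p = 2
f(C, b) = 14 + 7*C (f(C, b) = 7*(C + 2) = 7*(2 + C) = 14 + 7*C)
(J(-5) + f(L(0), -1))*73 = (-5 + (14 + 7*(-36 + 18*0)))*73 = (-5 + (14 + 7*(-36 + 0)))*73 = (-5 + (14 + 7*(-36)))*73 = (-5 + (14 - 252))*73 = (-5 - 238)*73 = -243*73 = -17739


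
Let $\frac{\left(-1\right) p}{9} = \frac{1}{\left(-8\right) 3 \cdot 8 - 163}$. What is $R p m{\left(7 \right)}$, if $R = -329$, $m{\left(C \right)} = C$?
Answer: $- \frac{20727}{355} \approx -58.386$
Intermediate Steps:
$p = \frac{9}{355}$ ($p = - \frac{9}{\left(-8\right) 3 \cdot 8 - 163} = - \frac{9}{\left(-24\right) 8 - 163} = - \frac{9}{-192 - 163} = - \frac{9}{-355} = \left(-9\right) \left(- \frac{1}{355}\right) = \frac{9}{355} \approx 0.025352$)
$R p m{\left(7 \right)} = \left(-329\right) \frac{9}{355} \cdot 7 = \left(- \frac{2961}{355}\right) 7 = - \frac{20727}{355}$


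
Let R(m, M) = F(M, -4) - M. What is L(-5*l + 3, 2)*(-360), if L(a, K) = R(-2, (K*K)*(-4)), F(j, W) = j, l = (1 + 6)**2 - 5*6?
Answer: 0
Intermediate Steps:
l = 19 (l = 7**2 - 30 = 49 - 30 = 19)
R(m, M) = 0 (R(m, M) = M - M = 0)
L(a, K) = 0
L(-5*l + 3, 2)*(-360) = 0*(-360) = 0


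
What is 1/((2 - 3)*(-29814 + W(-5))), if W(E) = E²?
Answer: 1/29789 ≈ 3.3569e-5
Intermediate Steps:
1/((2 - 3)*(-29814 + W(-5))) = 1/((2 - 3)*(-29814 + (-5)²)) = 1/((-1)*(-29814 + 25)) = -1/(-29789) = -1*(-1/29789) = 1/29789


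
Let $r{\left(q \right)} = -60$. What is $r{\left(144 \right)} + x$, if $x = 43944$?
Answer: $43884$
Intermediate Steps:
$r{\left(144 \right)} + x = -60 + 43944 = 43884$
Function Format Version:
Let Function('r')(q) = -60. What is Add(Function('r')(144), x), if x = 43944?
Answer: 43884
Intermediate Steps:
Add(Function('r')(144), x) = Add(-60, 43944) = 43884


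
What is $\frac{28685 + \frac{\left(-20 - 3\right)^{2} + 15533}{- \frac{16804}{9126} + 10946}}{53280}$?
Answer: $\frac{716275221583}{1330353541440} \approx 0.53841$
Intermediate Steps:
$\frac{28685 + \frac{\left(-20 - 3\right)^{2} + 15533}{- \frac{16804}{9126} + 10946}}{53280} = \left(28685 + \frac{\left(-23\right)^{2} + 15533}{\left(-16804\right) \frac{1}{9126} + 10946}\right) \frac{1}{53280} = \left(28685 + \frac{529 + 15533}{- \frac{8402}{4563} + 10946}\right) \frac{1}{53280} = \left(28685 + \frac{16062}{\frac{49938196}{4563}}\right) \frac{1}{53280} = \left(28685 + 16062 \cdot \frac{4563}{49938196}\right) \frac{1}{53280} = \left(28685 + \frac{36645453}{24969098}\right) \frac{1}{53280} = \frac{716275221583}{24969098} \cdot \frac{1}{53280} = \frac{716275221583}{1330353541440}$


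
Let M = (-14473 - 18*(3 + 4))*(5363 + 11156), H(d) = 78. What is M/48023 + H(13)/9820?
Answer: -1184098052813/235792930 ≈ -5021.8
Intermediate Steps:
M = -241160881 (M = (-14473 - 18*7)*16519 = (-14473 - 126)*16519 = -14599*16519 = -241160881)
M/48023 + H(13)/9820 = -241160881/48023 + 78/9820 = -241160881*1/48023 + 78*(1/9820) = -241160881/48023 + 39/4910 = -1184098052813/235792930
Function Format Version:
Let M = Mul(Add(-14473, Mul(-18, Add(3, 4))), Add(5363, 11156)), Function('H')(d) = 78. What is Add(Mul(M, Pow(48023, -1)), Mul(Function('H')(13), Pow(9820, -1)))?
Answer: Rational(-1184098052813, 235792930) ≈ -5021.8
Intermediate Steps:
M = -241160881 (M = Mul(Add(-14473, Mul(-18, 7)), 16519) = Mul(Add(-14473, -126), 16519) = Mul(-14599, 16519) = -241160881)
Add(Mul(M, Pow(48023, -1)), Mul(Function('H')(13), Pow(9820, -1))) = Add(Mul(-241160881, Pow(48023, -1)), Mul(78, Pow(9820, -1))) = Add(Mul(-241160881, Rational(1, 48023)), Mul(78, Rational(1, 9820))) = Add(Rational(-241160881, 48023), Rational(39, 4910)) = Rational(-1184098052813, 235792930)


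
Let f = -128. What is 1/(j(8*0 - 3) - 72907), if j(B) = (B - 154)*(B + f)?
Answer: -1/52340 ≈ -1.9106e-5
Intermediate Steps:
j(B) = (-154 + B)*(-128 + B) (j(B) = (B - 154)*(B - 128) = (-154 + B)*(-128 + B))
1/(j(8*0 - 3) - 72907) = 1/((19712 + (8*0 - 3)² - 282*(8*0 - 3)) - 72907) = 1/((19712 + (0 - 3)² - 282*(0 - 3)) - 72907) = 1/((19712 + (-3)² - 282*(-3)) - 72907) = 1/((19712 + 9 + 846) - 72907) = 1/(20567 - 72907) = 1/(-52340) = -1/52340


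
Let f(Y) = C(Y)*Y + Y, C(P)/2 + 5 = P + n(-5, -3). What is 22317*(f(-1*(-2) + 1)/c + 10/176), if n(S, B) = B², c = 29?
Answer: 91611285/2552 ≈ 35898.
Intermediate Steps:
C(P) = 8 + 2*P (C(P) = -10 + 2*(P + (-3)²) = -10 + 2*(P + 9) = -10 + 2*(9 + P) = -10 + (18 + 2*P) = 8 + 2*P)
f(Y) = Y + Y*(8 + 2*Y) (f(Y) = (8 + 2*Y)*Y + Y = Y*(8 + 2*Y) + Y = Y + Y*(8 + 2*Y))
22317*(f(-1*(-2) + 1)/c + 10/176) = 22317*(((-1*(-2) + 1)*(9 + 2*(-1*(-2) + 1)))/29 + 10/176) = 22317*(((2 + 1)*(9 + 2*(2 + 1)))*(1/29) + 10*(1/176)) = 22317*((3*(9 + 2*3))*(1/29) + 5/88) = 22317*((3*(9 + 6))*(1/29) + 5/88) = 22317*((3*15)*(1/29) + 5/88) = 22317*(45*(1/29) + 5/88) = 22317*(45/29 + 5/88) = 22317*(4105/2552) = 91611285/2552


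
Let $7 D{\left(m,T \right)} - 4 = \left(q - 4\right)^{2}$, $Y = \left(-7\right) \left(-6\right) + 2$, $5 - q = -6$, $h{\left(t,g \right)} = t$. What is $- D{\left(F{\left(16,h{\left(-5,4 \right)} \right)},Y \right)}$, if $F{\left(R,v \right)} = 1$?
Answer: $- \frac{53}{7} \approx -7.5714$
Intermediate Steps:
$q = 11$ ($q = 5 - -6 = 5 + 6 = 11$)
$Y = 44$ ($Y = 42 + 2 = 44$)
$D{\left(m,T \right)} = \frac{53}{7}$ ($D{\left(m,T \right)} = \frac{4}{7} + \frac{\left(11 - 4\right)^{2}}{7} = \frac{4}{7} + \frac{7^{2}}{7} = \frac{4}{7} + \frac{1}{7} \cdot 49 = \frac{4}{7} + 7 = \frac{53}{7}$)
$- D{\left(F{\left(16,h{\left(-5,4 \right)} \right)},Y \right)} = \left(-1\right) \frac{53}{7} = - \frac{53}{7}$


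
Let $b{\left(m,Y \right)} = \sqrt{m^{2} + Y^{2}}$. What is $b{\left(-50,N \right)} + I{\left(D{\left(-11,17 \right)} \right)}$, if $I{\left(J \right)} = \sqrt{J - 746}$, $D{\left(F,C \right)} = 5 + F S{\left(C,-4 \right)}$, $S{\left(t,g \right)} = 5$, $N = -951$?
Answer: $\sqrt{906901} + 2 i \sqrt{199} \approx 952.31 + 28.213 i$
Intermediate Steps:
$b{\left(m,Y \right)} = \sqrt{Y^{2} + m^{2}}$
$D{\left(F,C \right)} = 5 + 5 F$ ($D{\left(F,C \right)} = 5 + F 5 = 5 + 5 F$)
$I{\left(J \right)} = \sqrt{-746 + J}$
$b{\left(-50,N \right)} + I{\left(D{\left(-11,17 \right)} \right)} = \sqrt{\left(-951\right)^{2} + \left(-50\right)^{2}} + \sqrt{-746 + \left(5 + 5 \left(-11\right)\right)} = \sqrt{904401 + 2500} + \sqrt{-746 + \left(5 - 55\right)} = \sqrt{906901} + \sqrt{-746 - 50} = \sqrt{906901} + \sqrt{-796} = \sqrt{906901} + 2 i \sqrt{199}$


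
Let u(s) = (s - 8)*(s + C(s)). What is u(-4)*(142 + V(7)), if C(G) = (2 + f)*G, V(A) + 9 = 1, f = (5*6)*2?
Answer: 405216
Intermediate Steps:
f = 60 (f = 30*2 = 60)
V(A) = -8 (V(A) = -9 + 1 = -8)
C(G) = 62*G (C(G) = (2 + 60)*G = 62*G)
u(s) = 63*s*(-8 + s) (u(s) = (s - 8)*(s + 62*s) = (-8 + s)*(63*s) = 63*s*(-8 + s))
u(-4)*(142 + V(7)) = (63*(-4)*(-8 - 4))*(142 - 8) = (63*(-4)*(-12))*134 = 3024*134 = 405216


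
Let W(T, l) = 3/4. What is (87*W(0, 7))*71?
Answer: 18531/4 ≈ 4632.8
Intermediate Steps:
W(T, l) = ¾ (W(T, l) = 3*(¼) = ¾)
(87*W(0, 7))*71 = (87*(¾))*71 = (261/4)*71 = 18531/4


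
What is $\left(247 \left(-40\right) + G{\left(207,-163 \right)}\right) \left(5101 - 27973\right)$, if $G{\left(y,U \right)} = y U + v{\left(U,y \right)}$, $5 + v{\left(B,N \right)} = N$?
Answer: $993079368$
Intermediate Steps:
$v{\left(B,N \right)} = -5 + N$
$G{\left(y,U \right)} = -5 + y + U y$ ($G{\left(y,U \right)} = y U + \left(-5 + y\right) = U y + \left(-5 + y\right) = -5 + y + U y$)
$\left(247 \left(-40\right) + G{\left(207,-163 \right)}\right) \left(5101 - 27973\right) = \left(247 \left(-40\right) - 33539\right) \left(5101 - 27973\right) = \left(-9880 - 33539\right) \left(-22872\right) = \left(-43419\right) \left(-22872\right) = 993079368$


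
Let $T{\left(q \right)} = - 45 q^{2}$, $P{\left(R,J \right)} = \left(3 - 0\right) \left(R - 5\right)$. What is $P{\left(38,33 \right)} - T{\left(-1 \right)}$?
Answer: $144$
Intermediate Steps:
$P{\left(R,J \right)} = -15 + 3 R$ ($P{\left(R,J \right)} = \left(3 + 0\right) \left(-5 + R\right) = 3 \left(-5 + R\right) = -15 + 3 R$)
$P{\left(38,33 \right)} - T{\left(-1 \right)} = \left(-15 + 3 \cdot 38\right) - - 45 \left(-1\right)^{2} = \left(-15 + 114\right) - \left(-45\right) 1 = 99 - -45 = 99 + 45 = 144$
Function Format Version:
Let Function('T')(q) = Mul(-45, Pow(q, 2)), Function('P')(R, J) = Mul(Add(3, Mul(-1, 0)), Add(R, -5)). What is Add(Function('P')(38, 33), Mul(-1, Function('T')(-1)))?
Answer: 144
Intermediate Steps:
Function('P')(R, J) = Add(-15, Mul(3, R)) (Function('P')(R, J) = Mul(Add(3, 0), Add(-5, R)) = Mul(3, Add(-5, R)) = Add(-15, Mul(3, R)))
Add(Function('P')(38, 33), Mul(-1, Function('T')(-1))) = Add(Add(-15, Mul(3, 38)), Mul(-1, Mul(-45, Pow(-1, 2)))) = Add(Add(-15, 114), Mul(-1, Mul(-45, 1))) = Add(99, Mul(-1, -45)) = Add(99, 45) = 144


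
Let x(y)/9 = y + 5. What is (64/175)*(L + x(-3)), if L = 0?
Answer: 1152/175 ≈ 6.5829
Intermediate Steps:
x(y) = 45 + 9*y (x(y) = 9*(y + 5) = 9*(5 + y) = 45 + 9*y)
(64/175)*(L + x(-3)) = (64/175)*(0 + (45 + 9*(-3))) = (64*(1/175))*(0 + (45 - 27)) = 64*(0 + 18)/175 = (64/175)*18 = 1152/175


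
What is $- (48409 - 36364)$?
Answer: $-12045$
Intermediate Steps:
$- (48409 - 36364) = \left(-1\right) 12045 = -12045$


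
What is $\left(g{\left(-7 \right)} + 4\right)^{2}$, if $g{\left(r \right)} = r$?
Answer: $9$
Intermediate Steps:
$\left(g{\left(-7 \right)} + 4\right)^{2} = \left(-7 + 4\right)^{2} = \left(-3\right)^{2} = 9$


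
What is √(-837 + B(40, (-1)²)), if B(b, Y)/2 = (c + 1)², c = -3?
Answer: I*√829 ≈ 28.792*I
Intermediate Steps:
B(b, Y) = 8 (B(b, Y) = 2*(-3 + 1)² = 2*(-2)² = 2*4 = 8)
√(-837 + B(40, (-1)²)) = √(-837 + 8) = √(-829) = I*√829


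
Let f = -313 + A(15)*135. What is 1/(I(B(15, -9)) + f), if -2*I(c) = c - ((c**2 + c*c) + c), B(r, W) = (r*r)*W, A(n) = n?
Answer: 1/4102337 ≈ 2.4376e-7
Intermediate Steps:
B(r, W) = W*r**2 (B(r, W) = r**2*W = W*r**2)
I(c) = c**2 (I(c) = -(c - ((c**2 + c*c) + c))/2 = -(c - ((c**2 + c**2) + c))/2 = -(c - (2*c**2 + c))/2 = -(c - (c + 2*c**2))/2 = -(c + (-c - 2*c**2))/2 = -(-1)*c**2 = c**2)
f = 1712 (f = -313 + 15*135 = -313 + 2025 = 1712)
1/(I(B(15, -9)) + f) = 1/((-9*15**2)**2 + 1712) = 1/((-9*225)**2 + 1712) = 1/((-2025)**2 + 1712) = 1/(4100625 + 1712) = 1/4102337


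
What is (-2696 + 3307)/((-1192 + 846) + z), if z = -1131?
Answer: -611/1477 ≈ -0.41368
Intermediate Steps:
(-2696 + 3307)/((-1192 + 846) + z) = (-2696 + 3307)/((-1192 + 846) - 1131) = 611/(-346 - 1131) = 611/(-1477) = 611*(-1/1477) = -611/1477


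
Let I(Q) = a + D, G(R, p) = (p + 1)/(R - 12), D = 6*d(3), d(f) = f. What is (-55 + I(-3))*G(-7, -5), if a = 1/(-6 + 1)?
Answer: -744/95 ≈ -7.8316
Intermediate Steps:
a = -1/5 (a = 1/(-5) = -1/5 ≈ -0.20000)
D = 18 (D = 6*3 = 18)
G(R, p) = (1 + p)/(-12 + R)
I(Q) = 89/5 (I(Q) = -1/5 + 18 = 89/5)
(-55 + I(-3))*G(-7, -5) = (-55 + 89/5)*((1 - 5)/(-12 - 7)) = -186*(-4)/(5*(-19)) = -(-186)*(-4)/95 = -186/5*4/19 = -744/95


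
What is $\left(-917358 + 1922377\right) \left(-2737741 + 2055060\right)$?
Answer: $-686107375939$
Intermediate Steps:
$\left(-917358 + 1922377\right) \left(-2737741 + 2055060\right) = 1005019 \left(-682681\right) = -686107375939$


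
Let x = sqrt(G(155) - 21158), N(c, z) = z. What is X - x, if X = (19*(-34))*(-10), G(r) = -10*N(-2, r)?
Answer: 6460 - 2*I*sqrt(5677) ≈ 6460.0 - 150.69*I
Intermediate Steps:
G(r) = -10*r
x = 2*I*sqrt(5677) (x = sqrt(-10*155 - 21158) = sqrt(-1550 - 21158) = sqrt(-22708) = 2*I*sqrt(5677) ≈ 150.69*I)
X = 6460 (X = -646*(-10) = 6460)
X - x = 6460 - 2*I*sqrt(5677)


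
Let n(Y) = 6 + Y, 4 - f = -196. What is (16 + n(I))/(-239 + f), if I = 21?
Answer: -43/39 ≈ -1.1026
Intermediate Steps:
f = 200 (f = 4 - 1*(-196) = 4 + 196 = 200)
(16 + n(I))/(-239 + f) = (16 + (6 + 21))/(-239 + 200) = (16 + 27)/(-39) = 43*(-1/39) = -43/39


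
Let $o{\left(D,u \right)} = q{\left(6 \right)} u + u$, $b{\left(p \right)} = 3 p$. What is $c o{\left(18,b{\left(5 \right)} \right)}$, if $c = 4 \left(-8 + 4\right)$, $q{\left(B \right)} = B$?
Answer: $-1680$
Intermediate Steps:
$o{\left(D,u \right)} = 7 u$ ($o{\left(D,u \right)} = 6 u + u = 7 u$)
$c = -16$ ($c = 4 \left(-4\right) = -16$)
$c o{\left(18,b{\left(5 \right)} \right)} = - 16 \cdot 7 \cdot 3 \cdot 5 = - 16 \cdot 7 \cdot 15 = \left(-16\right) 105 = -1680$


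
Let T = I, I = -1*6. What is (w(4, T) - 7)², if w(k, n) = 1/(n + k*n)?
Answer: 44521/900 ≈ 49.468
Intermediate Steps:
I = -6
T = -6
(w(4, T) - 7)² = (1/((-6)*(1 + 4)) - 7)² = (-⅙/5 - 7)² = (-⅙*⅕ - 7)² = (-1/30 - 7)² = (-211/30)² = 44521/900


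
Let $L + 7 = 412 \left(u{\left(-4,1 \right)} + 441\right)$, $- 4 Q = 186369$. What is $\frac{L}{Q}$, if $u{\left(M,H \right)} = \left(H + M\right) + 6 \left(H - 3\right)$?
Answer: $- \frac{702020}{186369} \approx -3.7668$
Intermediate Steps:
$Q = - \frac{186369}{4}$ ($Q = \left(- \frac{1}{4}\right) 186369 = - \frac{186369}{4} \approx -46592.0$)
$u{\left(M,H \right)} = -18 + M + 7 H$ ($u{\left(M,H \right)} = \left(H + M\right) + 6 \left(-3 + H\right) = \left(H + M\right) + \left(-18 + 6 H\right) = -18 + M + 7 H$)
$L = 175505$ ($L = -7 + 412 \left(\left(-18 - 4 + 7 \cdot 1\right) + 441\right) = -7 + 412 \left(\left(-18 - 4 + 7\right) + 441\right) = -7 + 412 \left(-15 + 441\right) = -7 + 412 \cdot 426 = -7 + 175512 = 175505$)
$\frac{L}{Q} = \frac{175505}{- \frac{186369}{4}} = 175505 \left(- \frac{4}{186369}\right) = - \frac{702020}{186369}$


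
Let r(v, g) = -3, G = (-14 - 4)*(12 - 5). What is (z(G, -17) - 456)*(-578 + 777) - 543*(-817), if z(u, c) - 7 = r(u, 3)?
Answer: 353683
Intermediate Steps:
G = -126 (G = -18*7 = -126)
z(u, c) = 4 (z(u, c) = 7 - 3 = 4)
(z(G, -17) - 456)*(-578 + 777) - 543*(-817) = (4 - 456)*(-578 + 777) - 543*(-817) = -452*199 + 443631 = -89948 + 443631 = 353683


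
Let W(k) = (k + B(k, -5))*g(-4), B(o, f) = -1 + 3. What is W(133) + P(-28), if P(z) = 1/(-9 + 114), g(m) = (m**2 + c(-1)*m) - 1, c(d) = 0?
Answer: 212626/105 ≈ 2025.0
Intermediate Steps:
B(o, f) = 2
g(m) = -1 + m**2 (g(m) = (m**2 + 0*m) - 1 = (m**2 + 0) - 1 = m**2 - 1 = -1 + m**2)
P(z) = 1/105
W(k) = 30 + 15*k (W(k) = (k + 2)*(-1 + (-4)**2) = (2 + k)*(-1 + 16) = (2 + k)*15 = 30 + 15*k)
W(133) + P(-28) = (30 + 15*133) + 1/105 = (30 + 1995) + 1/105 = 2025 + 1/105 = 212626/105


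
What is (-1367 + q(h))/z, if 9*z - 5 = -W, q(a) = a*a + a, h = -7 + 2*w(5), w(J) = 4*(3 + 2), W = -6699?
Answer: -2205/6704 ≈ -0.32891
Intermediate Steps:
w(J) = 20 (w(J) = 4*5 = 20)
h = 33 (h = -7 + 2*20 = -7 + 40 = 33)
q(a) = a + a² (q(a) = a² + a = a + a²)
z = 6704/9 (z = 5/9 + (-1*(-6699))/9 = 5/9 + (⅑)*6699 = 5/9 + 2233/3 = 6704/9 ≈ 744.89)
(-1367 + q(h))/z = (-1367 + 33*(1 + 33))/(6704/9) = (-1367 + 33*34)*(9/6704) = (-1367 + 1122)*(9/6704) = -245*9/6704 = -2205/6704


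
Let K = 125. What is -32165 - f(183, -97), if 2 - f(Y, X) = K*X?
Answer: -44292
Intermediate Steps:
f(Y, X) = 2 - 125*X
-32165 - f(183, -97) = -32165 - (2 - 125*(-97)) = -32165 - (2 + 12125) = -32165 - 1*12127 = -32165 - 12127 = -44292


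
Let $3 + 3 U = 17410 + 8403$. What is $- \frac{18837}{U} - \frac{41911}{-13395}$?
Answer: $\frac{64951613}{69144990} \approx 0.93935$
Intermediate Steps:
$U = \frac{25810}{3}$ ($U = -1 + \frac{17410 + 8403}{3} = -1 + \frac{1}{3} \cdot 25813 = -1 + \frac{25813}{3} = \frac{25810}{3} \approx 8603.3$)
$- \frac{18837}{U} - \frac{41911}{-13395} = - \frac{18837}{\frac{25810}{3}} - \frac{41911}{-13395} = \left(-18837\right) \frac{3}{25810} - - \frac{41911}{13395} = - \frac{56511}{25810} + \frac{41911}{13395} = \frac{64951613}{69144990}$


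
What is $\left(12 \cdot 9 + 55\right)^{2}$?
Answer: $26569$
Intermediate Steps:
$\left(12 \cdot 9 + 55\right)^{2} = \left(108 + 55\right)^{2} = 163^{2} = 26569$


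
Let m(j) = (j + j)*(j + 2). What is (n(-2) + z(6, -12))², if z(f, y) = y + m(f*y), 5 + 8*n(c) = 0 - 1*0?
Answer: 6486530521/64 ≈ 1.0135e+8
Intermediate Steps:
m(j) = 2*j*(2 + j) (m(j) = (2*j)*(2 + j) = 2*j*(2 + j))
n(c) = -5/8 (n(c) = -5/8 + (0 - 1*0)/8 = -5/8 + (0 + 0)/8 = -5/8 + (⅛)*0 = -5/8 + 0 = -5/8)
z(f, y) = y + 2*f*y*(2 + f*y) (z(f, y) = y + 2*(f*y)*(2 + f*y) = y + 2*f*y*(2 + f*y))
(n(-2) + z(6, -12))² = (-5/8 - 12*(1 + 2*6*(2 + 6*(-12))))² = (-5/8 - 12*(1 + 2*6*(2 - 72)))² = (-5/8 - 12*(1 + 2*6*(-70)))² = (-5/8 - 12*(1 - 840))² = (-5/8 - 12*(-839))² = (-5/8 + 10068)² = (80539/8)² = 6486530521/64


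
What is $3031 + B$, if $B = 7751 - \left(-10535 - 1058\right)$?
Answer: $22375$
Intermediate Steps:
$B = 19344$ ($B = 7751 - -11593 = 7751 + 11593 = 19344$)
$3031 + B = 3031 + 19344 = 22375$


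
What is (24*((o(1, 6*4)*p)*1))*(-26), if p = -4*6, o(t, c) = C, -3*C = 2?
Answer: -9984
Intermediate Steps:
C = -2/3 (C = -1/3*2 = -2/3 ≈ -0.66667)
o(t, c) = -2/3
p = -24
(24*((o(1, 6*4)*p)*1))*(-26) = (24*(-2/3*(-24)*1))*(-26) = (24*(16*1))*(-26) = (24*16)*(-26) = 384*(-26) = -9984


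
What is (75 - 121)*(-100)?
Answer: 4600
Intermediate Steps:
(75 - 121)*(-100) = -46*(-100) = 4600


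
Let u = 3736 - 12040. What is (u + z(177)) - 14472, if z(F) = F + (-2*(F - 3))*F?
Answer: -84195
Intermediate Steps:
z(F) = F + F*(6 - 2*F) (z(F) = F + (-2*(-3 + F))*F = F + (6 - 2*F)*F = F + F*(6 - 2*F))
u = -8304
(u + z(177)) - 14472 = (-8304 + 177*(7 - 2*177)) - 14472 = (-8304 + 177*(7 - 354)) - 14472 = (-8304 + 177*(-347)) - 14472 = (-8304 - 61419) - 14472 = -69723 - 14472 = -84195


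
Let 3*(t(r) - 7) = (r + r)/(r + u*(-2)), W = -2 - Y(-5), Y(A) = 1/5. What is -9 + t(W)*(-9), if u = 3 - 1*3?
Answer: -78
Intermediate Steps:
u = 0 (u = 3 - 3 = 0)
Y(A) = ⅕
W = -11/5 (W = -2 - 1*⅕ = -2 - ⅕ = -11/5 ≈ -2.2000)
t(r) = 23/3 (t(r) = 7 + ((r + r)/(r + 0*(-2)))/3 = 7 + ((2*r)/(r + 0))/3 = 7 + ((2*r)/r)/3 = 7 + (⅓)*2 = 7 + ⅔ = 23/3)
-9 + t(W)*(-9) = -9 + (23/3)*(-9) = -9 - 69 = -78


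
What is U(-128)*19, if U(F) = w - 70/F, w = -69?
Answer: -83239/64 ≈ -1300.6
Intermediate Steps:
U(F) = -69 - 70/F
U(-128)*19 = (-69 - 70/(-128))*19 = (-69 - 70*(-1/128))*19 = (-69 + 35/64)*19 = -4381/64*19 = -83239/64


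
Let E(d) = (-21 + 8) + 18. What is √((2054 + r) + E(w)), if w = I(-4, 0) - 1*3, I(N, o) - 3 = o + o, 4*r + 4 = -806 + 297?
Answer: √7723/2 ≈ 43.940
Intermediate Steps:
r = -513/4 (r = -1 + (-806 + 297)/4 = -1 + (¼)*(-509) = -1 - 509/4 = -513/4 ≈ -128.25)
I(N, o) = 3 + 2*o (I(N, o) = 3 + (o + o) = 3 + 2*o)
w = 0 (w = (3 + 2*0) - 1*3 = (3 + 0) - 3 = 3 - 3 = 0)
E(d) = 5 (E(d) = -13 + 18 = 5)
√((2054 + r) + E(w)) = √((2054 - 513/4) + 5) = √(7703/4 + 5) = √(7723/4) = √7723/2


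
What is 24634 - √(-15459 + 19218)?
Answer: 24634 - √3759 ≈ 24573.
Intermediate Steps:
24634 - √(-15459 + 19218) = 24634 - √3759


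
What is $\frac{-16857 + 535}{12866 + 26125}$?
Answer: $- \frac{16322}{38991} \approx -0.41861$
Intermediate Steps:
$\frac{-16857 + 535}{12866 + 26125} = - \frac{16322}{38991}$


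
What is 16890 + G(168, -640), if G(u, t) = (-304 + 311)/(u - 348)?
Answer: 3040193/180 ≈ 16890.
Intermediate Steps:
G(u, t) = 7/(-348 + u)
16890 + G(168, -640) = 16890 + 7/(-348 + 168) = 16890 + 7/(-180) = 16890 + 7*(-1/180) = 16890 - 7/180 = 3040193/180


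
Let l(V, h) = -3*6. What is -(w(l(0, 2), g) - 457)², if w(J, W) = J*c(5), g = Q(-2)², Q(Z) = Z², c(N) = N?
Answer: -299209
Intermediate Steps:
l(V, h) = -18
g = 16 (g = ((-2)²)² = 4² = 16)
w(J, W) = 5*J (w(J, W) = J*5 = 5*J)
-(w(l(0, 2), g) - 457)² = -(5*(-18) - 457)² = -(-90 - 457)² = -1*(-547)² = -1*299209 = -299209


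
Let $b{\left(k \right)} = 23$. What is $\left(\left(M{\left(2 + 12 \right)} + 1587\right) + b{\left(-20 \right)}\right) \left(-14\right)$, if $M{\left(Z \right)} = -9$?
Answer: $-22414$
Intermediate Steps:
$\left(\left(M{\left(2 + 12 \right)} + 1587\right) + b{\left(-20 \right)}\right) \left(-14\right) = \left(\left(-9 + 1587\right) + 23\right) \left(-14\right) = \left(1578 + 23\right) \left(-14\right) = 1601 \left(-14\right) = -22414$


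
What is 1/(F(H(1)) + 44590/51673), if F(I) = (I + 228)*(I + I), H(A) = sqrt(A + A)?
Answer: -6492247393/555178119578782 + 304391277906*sqrt(2)/277589059789391 ≈ 0.0015391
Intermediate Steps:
H(A) = sqrt(2)*sqrt(A) (H(A) = sqrt(2*A) = sqrt(2)*sqrt(A))
F(I) = 2*I*(228 + I) (F(I) = (228 + I)*(2*I) = 2*I*(228 + I))
1/(F(H(1)) + 44590/51673) = 1/(2*(sqrt(2)*sqrt(1))*(228 + sqrt(2)*sqrt(1)) + 44590/51673) = 1/(2*(sqrt(2)*1)*(228 + sqrt(2)*1) + 44590*(1/51673)) = 1/(2*sqrt(2)*(228 + sqrt(2)) + 44590/51673) = 1/(44590/51673 + 2*sqrt(2)*(228 + sqrt(2)))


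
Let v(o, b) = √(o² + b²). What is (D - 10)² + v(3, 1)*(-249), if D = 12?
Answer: 4 - 249*√10 ≈ -783.41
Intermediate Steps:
v(o, b) = √(b² + o²)
(D - 10)² + v(3, 1)*(-249) = (12 - 10)² + √(1² + 3²)*(-249) = 2² + √(1 + 9)*(-249) = 4 + √10*(-249) = 4 - 249*√10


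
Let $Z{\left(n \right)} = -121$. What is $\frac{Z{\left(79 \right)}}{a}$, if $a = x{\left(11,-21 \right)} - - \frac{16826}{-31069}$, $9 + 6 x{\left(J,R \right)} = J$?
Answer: $\frac{11278047}{19409} \approx 581.07$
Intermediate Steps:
$x{\left(J,R \right)} = - \frac{3}{2} + \frac{J}{6}$
$a = - \frac{19409}{93207}$ ($a = \left(- \frac{3}{2} + \frac{1}{6} \cdot 11\right) - - \frac{16826}{-31069} = \left(- \frac{3}{2} + \frac{11}{6}\right) - \left(-16826\right) \left(- \frac{1}{31069}\right) = \frac{1}{3} - \frac{16826}{31069} = - \frac{19409}{93207} \approx -0.20824$)
$\frac{Z{\left(79 \right)}}{a} = - \frac{121}{- \frac{19409}{93207}} = \left(-121\right) \left(- \frac{93207}{19409}\right) = \frac{11278047}{19409}$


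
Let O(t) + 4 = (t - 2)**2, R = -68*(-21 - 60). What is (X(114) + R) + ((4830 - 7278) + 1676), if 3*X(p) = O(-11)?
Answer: 4791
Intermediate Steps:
R = 5508 (R = -68*(-81) = 5508)
O(t) = -4 + (-2 + t)**2 (O(t) = -4 + (t - 2)**2 = -4 + (-2 + t)**2)
X(p) = 55 (X(p) = (-11*(-4 - 11))/3 = (-11*(-15))/3 = (1/3)*165 = 55)
(X(114) + R) + ((4830 - 7278) + 1676) = (55 + 5508) + ((4830 - 7278) + 1676) = 5563 + (-2448 + 1676) = 5563 - 772 = 4791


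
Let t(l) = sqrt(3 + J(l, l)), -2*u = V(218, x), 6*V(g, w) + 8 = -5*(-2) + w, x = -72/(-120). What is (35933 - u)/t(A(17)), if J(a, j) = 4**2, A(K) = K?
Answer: 2155993*sqrt(19)/1140 ≈ 8243.6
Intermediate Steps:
J(a, j) = 16
x = 3/5 (x = -72*(-1/120) = 3/5 ≈ 0.60000)
V(g, w) = 1/3 + w/6 (V(g, w) = -4/3 + (-5*(-2) + w)/6 = -4/3 + (10 + w)/6 = -4/3 + (5/3 + w/6) = 1/3 + w/6)
u = -13/60 (u = -(1/3 + (1/6)*(3/5))/2 = -(1/3 + 1/10)/2 = -1/2*13/30 = -13/60 ≈ -0.21667)
t(l) = sqrt(19) (t(l) = sqrt(3 + 16) = sqrt(19))
(35933 - u)/t(A(17)) = (35933 - 1*(-13/60))/(sqrt(19)) = (35933 + 13/60)*(sqrt(19)/19) = 2155993*(sqrt(19)/19)/60 = 2155993*sqrt(19)/1140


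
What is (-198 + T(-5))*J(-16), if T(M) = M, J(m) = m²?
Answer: -51968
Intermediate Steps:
(-198 + T(-5))*J(-16) = (-198 - 5)*(-16)² = -203*256 = -51968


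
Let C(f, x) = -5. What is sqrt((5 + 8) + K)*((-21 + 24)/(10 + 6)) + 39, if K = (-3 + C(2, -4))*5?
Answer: 39 + 9*I*sqrt(3)/16 ≈ 39.0 + 0.97428*I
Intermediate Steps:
K = -40 (K = (-3 - 5)*5 = -8*5 = -40)
sqrt((5 + 8) + K)*((-21 + 24)/(10 + 6)) + 39 = sqrt((5 + 8) - 40)*((-21 + 24)/(10 + 6)) + 39 = sqrt(13 - 40)*(3/16) + 39 = sqrt(-27)*(3*(1/16)) + 39 = (3*I*sqrt(3))*(3/16) + 39 = 9*I*sqrt(3)/16 + 39 = 39 + 9*I*sqrt(3)/16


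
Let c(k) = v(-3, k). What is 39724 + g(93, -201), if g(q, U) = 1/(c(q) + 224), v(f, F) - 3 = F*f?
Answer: 2065647/52 ≈ 39724.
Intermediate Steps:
v(f, F) = 3 + F*f
c(k) = 3 - 3*k (c(k) = 3 + k*(-3) = 3 - 3*k)
g(q, U) = 1/(227 - 3*q) (g(q, U) = 1/((3 - 3*q) + 224) = 1/(227 - 3*q))
39724 + g(93, -201) = 39724 + 1/(227 - 3*93) = 39724 + 1/(227 - 279) = 39724 + 1/(-52) = 39724 - 1/52 = 2065647/52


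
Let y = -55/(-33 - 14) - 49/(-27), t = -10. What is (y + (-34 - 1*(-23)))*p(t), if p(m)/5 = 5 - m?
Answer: -254275/423 ≈ -601.12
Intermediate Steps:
p(m) = 25 - 5*m (p(m) = 5*(5 - m) = 25 - 5*m)
y = 3788/1269 (y = -55/(-47) - 49*(-1/27) = -55*(-1/47) + 49/27 = 55/47 + 49/27 = 3788/1269 ≈ 2.9850)
(y + (-34 - 1*(-23)))*p(t) = (3788/1269 + (-34 - 1*(-23)))*(25 - 5*(-10)) = (3788/1269 + (-34 + 23))*(25 + 50) = (3788/1269 - 11)*75 = -10171/1269*75 = -254275/423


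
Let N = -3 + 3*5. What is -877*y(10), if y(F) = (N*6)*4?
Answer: -252576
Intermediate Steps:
N = 12 (N = -3 + 15 = 12)
y(F) = 288 (y(F) = (12*6)*4 = 72*4 = 288)
-877*y(10) = -877*288 = -252576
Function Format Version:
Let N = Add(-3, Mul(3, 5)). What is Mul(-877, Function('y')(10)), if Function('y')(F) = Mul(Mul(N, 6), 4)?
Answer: -252576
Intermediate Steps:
N = 12 (N = Add(-3, 15) = 12)
Function('y')(F) = 288 (Function('y')(F) = Mul(Mul(12, 6), 4) = Mul(72, 4) = 288)
Mul(-877, Function('y')(10)) = Mul(-877, 288) = -252576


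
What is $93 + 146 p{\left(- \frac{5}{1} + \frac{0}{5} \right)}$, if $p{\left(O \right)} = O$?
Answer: $-637$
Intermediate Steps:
$93 + 146 p{\left(- \frac{5}{1} + \frac{0}{5} \right)} = 93 + 146 \left(- \frac{5}{1} + \frac{0}{5}\right) = 93 + 146 \left(\left(-5\right) 1 + 0 \cdot \frac{1}{5}\right) = 93 + 146 \left(-5 + 0\right) = 93 + 146 \left(-5\right) = 93 - 730 = -637$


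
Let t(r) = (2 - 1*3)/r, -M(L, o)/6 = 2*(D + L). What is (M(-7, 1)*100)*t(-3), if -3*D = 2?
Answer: 9200/3 ≈ 3066.7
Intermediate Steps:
D = -⅔ (D = -⅓*2 = -⅔ ≈ -0.66667)
M(L, o) = 8 - 12*L (M(L, o) = -12*(-⅔ + L) = -6*(-4/3 + 2*L) = 8 - 12*L)
t(r) = -1/r (t(r) = (2 - 3)/r = -1/r)
(M(-7, 1)*100)*t(-3) = ((8 - 12*(-7))*100)*(-1/(-3)) = ((8 + 84)*100)*(-1*(-⅓)) = (92*100)*(⅓) = 9200*(⅓) = 9200/3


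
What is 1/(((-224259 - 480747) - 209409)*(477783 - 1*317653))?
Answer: -1/146425273950 ≈ -6.8294e-12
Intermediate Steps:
1/(((-224259 - 480747) - 209409)*(477783 - 1*317653)) = 1/((-705006 - 209409)*(477783 - 317653)) = 1/(-914415*160130) = -1/914415*1/160130 = -1/146425273950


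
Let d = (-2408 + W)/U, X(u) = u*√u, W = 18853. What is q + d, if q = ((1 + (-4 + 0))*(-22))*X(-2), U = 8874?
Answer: 16445/8874 - 132*I*√2 ≈ 1.8532 - 186.68*I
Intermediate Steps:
X(u) = u^(3/2)
d = 16445/8874 (d = (-2408 + 18853)/8874 = 16445*(1/8874) = 16445/8874 ≈ 1.8532)
q = -132*I*√2 (q = ((1 + (-4 + 0))*(-22))*(-2)^(3/2) = ((1 - 4)*(-22))*(-2*I*√2) = (-3*(-22))*(-2*I*√2) = 66*(-2*I*√2) = -132*I*√2 ≈ -186.68*I)
q + d = -132*I*√2 + 16445/8874 = 16445/8874 - 132*I*√2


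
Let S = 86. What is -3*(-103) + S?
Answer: 395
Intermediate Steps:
-3*(-103) + S = -3*(-103) + 86 = 309 + 86 = 395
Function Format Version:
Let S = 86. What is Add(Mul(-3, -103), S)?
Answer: 395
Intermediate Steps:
Add(Mul(-3, -103), S) = Add(Mul(-3, -103), 86) = Add(309, 86) = 395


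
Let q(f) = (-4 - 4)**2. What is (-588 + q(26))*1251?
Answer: -655524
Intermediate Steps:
q(f) = 64 (q(f) = (-8)**2 = 64)
(-588 + q(26))*1251 = (-588 + 64)*1251 = -524*1251 = -655524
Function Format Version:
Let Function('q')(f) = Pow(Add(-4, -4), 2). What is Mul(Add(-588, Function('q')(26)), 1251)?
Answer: -655524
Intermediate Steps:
Function('q')(f) = 64 (Function('q')(f) = Pow(-8, 2) = 64)
Mul(Add(-588, Function('q')(26)), 1251) = Mul(Add(-588, 64), 1251) = Mul(-524, 1251) = -655524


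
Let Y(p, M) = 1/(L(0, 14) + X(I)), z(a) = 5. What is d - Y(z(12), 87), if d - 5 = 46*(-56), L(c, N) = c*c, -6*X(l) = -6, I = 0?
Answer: -2572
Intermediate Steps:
X(l) = 1 (X(l) = -⅙*(-6) = 1)
L(c, N) = c²
Y(p, M) = 1 (Y(p, M) = 1/(0² + 1) = 1/(0 + 1) = 1/1 = 1)
d = -2571 (d = 5 + 46*(-56) = 5 - 2576 = -2571)
d - Y(z(12), 87) = -2571 - 1*1 = -2571 - 1 = -2572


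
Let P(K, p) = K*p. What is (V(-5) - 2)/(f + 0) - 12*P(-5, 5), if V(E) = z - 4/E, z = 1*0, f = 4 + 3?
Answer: 10494/35 ≈ 299.83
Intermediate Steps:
f = 7
z = 0
V(E) = -4/E (V(E) = 0 - 4/E = -4/E)
(V(-5) - 2)/(f + 0) - 12*P(-5, 5) = (-4/(-5) - 2)/(7 + 0) - (-60)*5 = (-4*(-⅕) - 2)/7 - 12*(-25) = (⅘ - 2)*(⅐) + 300 = -6/5*⅐ + 300 = -6/35 + 300 = 10494/35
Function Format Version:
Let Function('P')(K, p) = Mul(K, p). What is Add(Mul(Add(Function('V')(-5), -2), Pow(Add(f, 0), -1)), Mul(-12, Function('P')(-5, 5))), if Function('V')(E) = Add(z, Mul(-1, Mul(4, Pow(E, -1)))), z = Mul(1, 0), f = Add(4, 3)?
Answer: Rational(10494, 35) ≈ 299.83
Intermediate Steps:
f = 7
z = 0
Function('V')(E) = Mul(-4, Pow(E, -1)) (Function('V')(E) = Add(0, Mul(-1, Mul(4, Pow(E, -1)))) = Add(0, Mul(-4, Pow(E, -1))) = Mul(-4, Pow(E, -1)))
Add(Mul(Add(Function('V')(-5), -2), Pow(Add(f, 0), -1)), Mul(-12, Function('P')(-5, 5))) = Add(Mul(Add(Mul(-4, Pow(-5, -1)), -2), Pow(Add(7, 0), -1)), Mul(-12, Mul(-5, 5))) = Add(Mul(Add(Mul(-4, Rational(-1, 5)), -2), Pow(7, -1)), Mul(-12, -25)) = Add(Mul(Add(Rational(4, 5), -2), Rational(1, 7)), 300) = Add(Mul(Rational(-6, 5), Rational(1, 7)), 300) = Add(Rational(-6, 35), 300) = Rational(10494, 35)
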